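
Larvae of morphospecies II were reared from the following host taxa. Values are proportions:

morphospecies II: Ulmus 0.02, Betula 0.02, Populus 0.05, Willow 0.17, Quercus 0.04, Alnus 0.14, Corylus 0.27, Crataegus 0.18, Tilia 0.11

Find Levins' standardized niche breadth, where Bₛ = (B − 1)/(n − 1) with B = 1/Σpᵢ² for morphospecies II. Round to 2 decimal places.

Σpᵢ² = 0.02² + 0.02² + 0.05² + 0.17² + 0.04² + 0.14² + 0.27² + 0.18² + 0.11² = 0.0004 + 0.0004 + 0.0025 + 0.0289 + 0.0016 + 0.0196 + 0.0729 + 0.0324 + 0.0121 = 0.1708
B = 1 / 0.1708 = 5.8548
Bₛ = (B − 1)/(n − 1) = (5.8548 − 1)/(9 − 1) = 4.8548/8 = 0.6069

0.61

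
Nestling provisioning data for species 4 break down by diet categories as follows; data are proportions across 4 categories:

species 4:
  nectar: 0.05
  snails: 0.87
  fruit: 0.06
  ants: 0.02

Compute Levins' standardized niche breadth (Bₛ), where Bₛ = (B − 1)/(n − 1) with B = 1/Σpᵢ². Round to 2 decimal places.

Σpᵢ² = 0.05² + 0.87² + 0.06² + 0.02² = 0.0025 + 0.7569 + 0.0036 + 0.0004 = 0.7634
B = 1 / 0.7634 = 1.3099
Bₛ = (B − 1)/(n − 1) = (1.3099 − 1)/(4 − 1) = 0.3099/3 = 0.1033

0.10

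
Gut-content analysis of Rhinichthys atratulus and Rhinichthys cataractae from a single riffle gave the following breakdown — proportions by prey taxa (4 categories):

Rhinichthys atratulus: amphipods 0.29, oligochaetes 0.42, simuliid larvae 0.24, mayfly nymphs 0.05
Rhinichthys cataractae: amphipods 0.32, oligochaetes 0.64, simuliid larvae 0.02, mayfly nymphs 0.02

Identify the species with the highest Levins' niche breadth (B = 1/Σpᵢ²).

Σp_atraᵢ² = 0.29² + 0.42² + 0.24² + 0.05² = 0.0841 + 0.1764 + 0.0576 + 0.0025 = 0.3206
B_atra = 1 / 0.3206 = 3.1192
Σp_cataᵢ² = 0.32² + 0.64² + 0.02² + 0.02² = 0.1024 + 0.4096 + 0.0004 + 0.0004 = 0.5128
B_cata = 1 / 0.5128 = 1.9501
Highest B → broadest niche (most generalist): Rhinichthys atratulus (B = 3.12).

Rhinichthys atratulus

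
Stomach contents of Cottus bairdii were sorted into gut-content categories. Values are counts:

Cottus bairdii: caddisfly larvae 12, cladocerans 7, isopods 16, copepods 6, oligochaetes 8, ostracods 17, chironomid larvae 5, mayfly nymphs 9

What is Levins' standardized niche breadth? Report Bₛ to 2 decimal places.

0.83

Proportions for Cottus bairdii (n=80): 12/80=0.1500, 7/80=0.0875, 16/80=0.2000, 6/80=0.0750, 8/80=0.1000, 17/80=0.2125, 5/80=0.0625, 9/80=0.1125
Σpᵢ² = 0.1500² + 0.0875² + 0.2000² + 0.0750² + 0.1000² + 0.2125² + 0.0625² + 0.1125² = 0.022500 + 0.007656 + 0.040000 + 0.005625 + 0.010000 + 0.045156 + 0.003906 + 0.012656 = 0.147499
B = 1 / 0.147499 = 6.7797
Bₛ = (B − 1)/(n − 1) = (6.7797 − 1)/(8 − 1) = 5.7797/7 = 0.8257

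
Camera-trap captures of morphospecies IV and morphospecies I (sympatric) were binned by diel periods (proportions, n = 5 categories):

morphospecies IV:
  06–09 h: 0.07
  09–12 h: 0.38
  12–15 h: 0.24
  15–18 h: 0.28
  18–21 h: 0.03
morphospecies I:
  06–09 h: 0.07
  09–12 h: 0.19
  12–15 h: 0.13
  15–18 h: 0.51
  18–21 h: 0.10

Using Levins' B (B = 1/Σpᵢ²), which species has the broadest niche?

morphospecies IV

Σp_IVᵢ² = 0.07² + 0.38² + 0.24² + 0.28² + 0.03² = 0.0049 + 0.1444 + 0.0576 + 0.0784 + 0.0009 = 0.2862
B_IV = 1 / 0.2862 = 3.4941
Σp_Iᵢ² = 0.07² + 0.19² + 0.13² + 0.51² + 0.10² = 0.0049 + 0.0361 + 0.0169 + 0.2601 + 0.0100 = 0.3280
B_I = 1 / 0.3280 = 3.0488
Highest B → broadest niche (most generalist): morphospecies IV (B = 3.49).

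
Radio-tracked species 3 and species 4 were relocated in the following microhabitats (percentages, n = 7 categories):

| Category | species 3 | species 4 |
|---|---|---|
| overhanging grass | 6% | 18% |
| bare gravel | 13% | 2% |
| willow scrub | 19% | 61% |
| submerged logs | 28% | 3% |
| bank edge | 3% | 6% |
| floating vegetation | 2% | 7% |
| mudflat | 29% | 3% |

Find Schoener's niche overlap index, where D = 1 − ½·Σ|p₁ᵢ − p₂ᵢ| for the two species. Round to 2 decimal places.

0.38

Convert percentages to proportions (divide by 100).
Σ|p₁ᵢ − p₂ᵢ| = 0.12 + 0.11 + 0.42 + 0.25 + 0.03 + 0.05 + 0.26 = 1.24
D = 1 − ½ × 1.24 = 1 − 0.620 = 0.3800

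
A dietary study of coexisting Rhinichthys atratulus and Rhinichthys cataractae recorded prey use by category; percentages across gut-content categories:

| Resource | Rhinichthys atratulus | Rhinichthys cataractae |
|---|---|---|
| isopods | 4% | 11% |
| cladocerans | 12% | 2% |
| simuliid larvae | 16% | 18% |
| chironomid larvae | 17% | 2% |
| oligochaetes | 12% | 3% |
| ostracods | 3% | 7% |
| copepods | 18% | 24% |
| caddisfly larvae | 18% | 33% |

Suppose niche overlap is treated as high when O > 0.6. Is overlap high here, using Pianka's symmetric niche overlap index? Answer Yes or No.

Convert percentages to proportions (divide by 100).
Σ p₁ᵢp₂ᵢ = 0.0044 + 0.0024 + 0.0288 + 0.0034 + 0.0036 + 0.0021 + 0.0432 + 0.0594 = 0.1473
Σp_1ᵢ² = 0.04² + 0.12² + 0.16² + 0.17² + 0.12² + 0.03² + 0.18² + 0.18² = 0.0016 + 0.0144 + 0.0256 + 0.0289 + 0.0144 + 0.0009 + 0.0324 + 0.0324 = 0.1506
Σp_2ᵢ² = 0.11² + 0.02² + 0.18² + 0.02² + 0.03² + 0.07² + 0.24² + 0.33² = 0.0121 + 0.0004 + 0.0324 + 0.0004 + 0.0009 + 0.0049 + 0.0576 + 0.1089 = 0.2176
O = 0.1473 / √(0.1506 × 0.2176) = 0.1473 / 0.18103 = 0.8137
O = 0.8137 > 0.6 → Yes.

Yes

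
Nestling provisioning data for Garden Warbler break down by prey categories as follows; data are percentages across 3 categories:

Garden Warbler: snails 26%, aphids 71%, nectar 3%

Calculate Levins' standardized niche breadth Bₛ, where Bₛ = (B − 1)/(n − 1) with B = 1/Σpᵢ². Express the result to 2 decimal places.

Convert percentages to proportions (divide by 100).
Σpᵢ² = 0.26² + 0.71² + 0.03² = 0.0676 + 0.5041 + 0.0009 = 0.5726
B = 1 / 0.5726 = 1.7464
Bₛ = (B − 1)/(n − 1) = (1.7464 − 1)/(3 − 1) = 0.7464/2 = 0.3732

0.37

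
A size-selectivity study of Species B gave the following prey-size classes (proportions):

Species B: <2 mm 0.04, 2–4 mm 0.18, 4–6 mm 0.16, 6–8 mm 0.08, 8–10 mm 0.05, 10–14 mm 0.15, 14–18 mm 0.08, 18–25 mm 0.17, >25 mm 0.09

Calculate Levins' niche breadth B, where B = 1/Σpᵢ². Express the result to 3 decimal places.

Σpᵢ² = 0.04² + 0.18² + 0.16² + 0.08² + 0.05² + 0.15² + 0.08² + 0.17² + 0.09² = 0.0016 + 0.0324 + 0.0256 + 0.0064 + 0.0025 + 0.0225 + 0.0064 + 0.0289 + 0.0081 = 0.1344
B = 1 / 0.1344 = 7.44048

7.440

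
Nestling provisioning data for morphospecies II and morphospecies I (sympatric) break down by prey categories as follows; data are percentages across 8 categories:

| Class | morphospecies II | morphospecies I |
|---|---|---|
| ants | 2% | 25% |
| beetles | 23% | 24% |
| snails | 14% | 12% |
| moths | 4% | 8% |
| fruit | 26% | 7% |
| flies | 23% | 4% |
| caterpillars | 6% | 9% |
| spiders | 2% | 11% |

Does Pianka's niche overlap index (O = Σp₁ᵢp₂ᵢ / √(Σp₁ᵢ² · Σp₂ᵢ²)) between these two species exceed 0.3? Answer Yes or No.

Yes

Convert percentages to proportions (divide by 100).
Σ p₁ᵢp₂ᵢ = 0.0050 + 0.0552 + 0.0168 + 0.0032 + 0.0182 + 0.0092 + 0.0054 + 0.0022 = 0.1152
Σp_1ᵢ² = 0.02² + 0.23² + 0.14² + 0.04² + 0.26² + 0.23² + 0.06² + 0.02² = 0.0004 + 0.0529 + 0.0196 + 0.0016 + 0.0676 + 0.0529 + 0.0036 + 0.0004 = 0.1990
Σp_2ᵢ² = 0.25² + 0.24² + 0.12² + 0.08² + 0.07² + 0.04² + 0.09² + 0.11² = 0.0625 + 0.0576 + 0.0144 + 0.0064 + 0.0049 + 0.0016 + 0.0081 + 0.0121 = 0.1676
O = 0.1152 / √(0.1990 × 0.1676) = 0.1152 / 0.18263 = 0.6308
O = 0.6308 > 0.3 → Yes.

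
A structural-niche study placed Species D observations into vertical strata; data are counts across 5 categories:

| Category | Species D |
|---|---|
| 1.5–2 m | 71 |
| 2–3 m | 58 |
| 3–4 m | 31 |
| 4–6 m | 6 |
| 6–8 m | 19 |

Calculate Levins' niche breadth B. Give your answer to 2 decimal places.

3.51

Proportions for Species D (n=185): 71/185=0.3838, 58/185=0.3135, 31/185=0.1676, 6/185=0.0324, 19/185=0.1027
Σpᵢ² = 0.3838² + 0.3135² + 0.1676² + 0.0324² + 0.1027² = 0.147302 + 0.098282 + 0.028090 + 0.001050 + 0.010547 = 0.285271
B = 1 / 0.285271 = 3.5054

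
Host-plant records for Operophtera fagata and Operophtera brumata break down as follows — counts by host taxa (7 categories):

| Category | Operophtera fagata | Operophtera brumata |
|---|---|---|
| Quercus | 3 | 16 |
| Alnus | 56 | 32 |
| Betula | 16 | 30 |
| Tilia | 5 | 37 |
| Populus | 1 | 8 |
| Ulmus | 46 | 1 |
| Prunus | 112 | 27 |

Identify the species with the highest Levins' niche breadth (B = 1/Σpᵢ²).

Operophtera brumata

Proportions for Operophtera fagata (n=239): 3/239=0.0126, 56/239=0.2343, 16/239=0.0669, 5/239=0.0209, 1/239=0.0042, 46/239=0.1925, 112/239=0.4686
Proportions for Operophtera brumata (n=151): 16/151=0.1060, 32/151=0.2119, 30/151=0.1987, 37/151=0.2450, 8/151=0.0530, 1/151=0.0066, 27/151=0.1788
Σp_fagaᵢ² = 0.0126² + 0.2343² + 0.0669² + 0.0209² + 0.0042² + 0.1925² + 0.4686² = 0.000159 + 0.054896 + 0.004476 + 0.000437 + 0.000018 + 0.037056 + 0.219586 = 0.316628
B_faga = 1 / 0.316628 = 3.1583
Σp_brumᵢ² = 0.1060² + 0.2119² + 0.1987² + 0.2450² + 0.0530² + 0.0066² + 0.1788² = 0.011236 + 0.044902 + 0.039482 + 0.060025 + 0.002809 + 0.000044 + 0.031969 = 0.190467
B_brum = 1 / 0.190467 = 5.2503
Highest B → broadest niche (most generalist): Operophtera brumata (B = 5.25).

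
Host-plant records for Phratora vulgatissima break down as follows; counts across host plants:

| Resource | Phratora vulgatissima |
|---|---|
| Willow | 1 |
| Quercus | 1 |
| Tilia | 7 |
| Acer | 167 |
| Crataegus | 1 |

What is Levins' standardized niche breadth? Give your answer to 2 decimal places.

Proportions for Phratora vulgatissima (n=177): 1/177=0.0056, 1/177=0.0056, 7/177=0.0395, 167/177=0.9435, 1/177=0.0056
Σpᵢ² = 0.0056² + 0.0056² + 0.0395² + 0.9435² + 0.0056² = 0.000031 + 0.000031 + 0.001560 + 0.890192 + 0.000031 = 0.891845
B = 1 / 0.891845 = 1.1213
Bₛ = (B − 1)/(n − 1) = (1.1213 − 1)/(5 − 1) = 0.1213/4 = 0.0303

0.03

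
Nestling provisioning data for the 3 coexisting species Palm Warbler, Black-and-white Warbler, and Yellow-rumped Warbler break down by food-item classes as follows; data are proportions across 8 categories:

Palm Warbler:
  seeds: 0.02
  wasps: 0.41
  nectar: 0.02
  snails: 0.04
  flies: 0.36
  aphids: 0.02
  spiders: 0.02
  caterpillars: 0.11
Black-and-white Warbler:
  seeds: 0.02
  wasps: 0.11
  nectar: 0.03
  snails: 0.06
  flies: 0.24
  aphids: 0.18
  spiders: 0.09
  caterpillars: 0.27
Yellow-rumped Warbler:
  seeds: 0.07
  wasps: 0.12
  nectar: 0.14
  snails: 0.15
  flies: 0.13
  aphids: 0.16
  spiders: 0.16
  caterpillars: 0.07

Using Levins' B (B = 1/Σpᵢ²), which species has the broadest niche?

Σp_Palmᵢ² = 0.02² + 0.41² + 0.02² + 0.04² + 0.36² + 0.02² + 0.02² + 0.11² = 0.0004 + 0.1681 + 0.0004 + 0.0016 + 0.1296 + 0.0004 + 0.0004 + 0.0121 = 0.3130
B_Palm = 1 / 0.3130 = 3.1949
Σp_Blacᵢ² = 0.02² + 0.11² + 0.03² + 0.06² + 0.24² + 0.18² + 0.09² + 0.27² = 0.0004 + 0.0121 + 0.0009 + 0.0036 + 0.0576 + 0.0324 + 0.0081 + 0.0729 = 0.1880
B_Blac = 1 / 0.1880 = 5.3191
Σp_Yellᵢ² = 0.07² + 0.12² + 0.14² + 0.15² + 0.13² + 0.16² + 0.16² + 0.07² = 0.0049 + 0.0144 + 0.0196 + 0.0225 + 0.0169 + 0.0256 + 0.0256 + 0.0049 = 0.1344
B_Yell = 1 / 0.1344 = 7.4405
Highest B → broadest niche (most generalist): Yellow-rumped Warbler (B = 7.44).

Yellow-rumped Warbler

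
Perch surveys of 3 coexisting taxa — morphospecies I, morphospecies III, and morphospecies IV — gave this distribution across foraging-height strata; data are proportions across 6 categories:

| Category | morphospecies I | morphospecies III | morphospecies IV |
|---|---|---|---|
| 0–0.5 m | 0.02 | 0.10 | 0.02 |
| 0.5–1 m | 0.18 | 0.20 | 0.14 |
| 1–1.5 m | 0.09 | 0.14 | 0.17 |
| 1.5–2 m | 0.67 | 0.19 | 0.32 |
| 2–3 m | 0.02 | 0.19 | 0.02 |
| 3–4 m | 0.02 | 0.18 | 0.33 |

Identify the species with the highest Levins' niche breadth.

Σp_Iᵢ² = 0.02² + 0.18² + 0.09² + 0.67² + 0.02² + 0.02² = 0.0004 + 0.0324 + 0.0081 + 0.4489 + 0.0004 + 0.0004 = 0.4906
B_I = 1 / 0.4906 = 2.0383
Σp_IIIᵢ² = 0.10² + 0.20² + 0.14² + 0.19² + 0.19² + 0.18² = 0.0100 + 0.0400 + 0.0196 + 0.0361 + 0.0361 + 0.0324 = 0.1742
B_III = 1 / 0.1742 = 5.7405
Σp_IVᵢ² = 0.02² + 0.14² + 0.17² + 0.32² + 0.02² + 0.33² = 0.0004 + 0.0196 + 0.0289 + 0.1024 + 0.0004 + 0.1089 = 0.2606
B_IV = 1 / 0.2606 = 3.8373
Highest B → broadest niche (most generalist): morphospecies III (B = 5.74).

morphospecies III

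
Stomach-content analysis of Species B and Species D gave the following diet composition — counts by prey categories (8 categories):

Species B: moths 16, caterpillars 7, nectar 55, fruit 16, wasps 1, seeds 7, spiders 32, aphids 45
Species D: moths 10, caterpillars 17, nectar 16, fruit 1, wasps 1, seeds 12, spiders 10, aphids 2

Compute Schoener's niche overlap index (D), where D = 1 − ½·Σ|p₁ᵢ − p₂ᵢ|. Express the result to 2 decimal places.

0.59

Proportions for Species B (n=179): 16/179=0.0894, 7/179=0.0391, 55/179=0.3073, 16/179=0.0894, 1/179=0.0056, 7/179=0.0391, 32/179=0.1788, 45/179=0.2514
Proportions for Species D (n=69): 10/69=0.1449, 17/69=0.2464, 16/69=0.2319, 1/69=0.0145, 1/69=0.0145, 12/69=0.1739, 10/69=0.1449, 2/69=0.0290
Σ|p₁ᵢ − p₂ᵢ| = 0.0555 + 0.2073 + 0.0754 + 0.0749 + 0.0089 + 0.1348 + 0.0339 + 0.2224 = 0.8131
D = 1 − ½ × 0.8131 = 1 − 0.40655 = 0.59345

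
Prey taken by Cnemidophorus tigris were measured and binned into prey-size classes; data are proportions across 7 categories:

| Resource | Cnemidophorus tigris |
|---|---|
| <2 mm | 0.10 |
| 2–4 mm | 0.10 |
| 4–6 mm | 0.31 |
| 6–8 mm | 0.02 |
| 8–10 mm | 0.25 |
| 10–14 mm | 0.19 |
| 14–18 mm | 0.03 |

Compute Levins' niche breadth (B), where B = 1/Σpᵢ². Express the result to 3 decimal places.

Σpᵢ² = 0.10² + 0.10² + 0.31² + 0.02² + 0.25² + 0.19² + 0.03² = 0.0100 + 0.0100 + 0.0961 + 0.0004 + 0.0625 + 0.0361 + 0.0009 = 0.2160
B = 1 / 0.2160 = 4.62963

4.630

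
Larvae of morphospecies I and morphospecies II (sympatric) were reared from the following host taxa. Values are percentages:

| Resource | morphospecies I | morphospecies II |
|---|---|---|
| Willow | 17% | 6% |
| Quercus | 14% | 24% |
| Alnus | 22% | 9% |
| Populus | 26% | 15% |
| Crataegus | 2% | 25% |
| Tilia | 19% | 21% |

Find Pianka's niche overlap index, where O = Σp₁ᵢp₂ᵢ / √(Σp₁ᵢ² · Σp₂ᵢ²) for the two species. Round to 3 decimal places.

0.739

Convert percentages to proportions (divide by 100).
Σ p₁ᵢp₂ᵢ = 0.0102 + 0.0336 + 0.0198 + 0.0390 + 0.0050 + 0.0399 = 0.1475
Σp_1ᵢ² = 0.17² + 0.14² + 0.22² + 0.26² + 0.02² + 0.19² = 0.0289 + 0.0196 + 0.0484 + 0.0676 + 0.0004 + 0.0361 = 0.2010
Σp_2ᵢ² = 0.06² + 0.24² + 0.09² + 0.15² + 0.25² + 0.21² = 0.0036 + 0.0576 + 0.0081 + 0.0225 + 0.0625 + 0.0441 = 0.1984
O = 0.1475 / √(0.2010 × 0.1984) = 0.1475 / 0.199696 = 0.73862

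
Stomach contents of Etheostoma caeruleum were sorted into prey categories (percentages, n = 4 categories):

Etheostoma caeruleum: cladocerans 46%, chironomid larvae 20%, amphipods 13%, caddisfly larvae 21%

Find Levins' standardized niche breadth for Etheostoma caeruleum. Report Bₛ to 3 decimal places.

Convert percentages to proportions (divide by 100).
Σpᵢ² = 0.46² + 0.20² + 0.13² + 0.21² = 0.2116 + 0.0400 + 0.0169 + 0.0441 = 0.3126
B = 1 / 0.3126 = 3.19898
Bₛ = (B − 1)/(n − 1) = (3.19898 − 1)/(4 − 1) = 2.19898/3 = 0.73299

0.733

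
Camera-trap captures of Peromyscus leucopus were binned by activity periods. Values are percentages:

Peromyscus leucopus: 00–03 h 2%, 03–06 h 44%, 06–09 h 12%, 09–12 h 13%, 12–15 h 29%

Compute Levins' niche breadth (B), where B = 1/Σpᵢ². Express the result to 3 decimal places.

3.232

Convert percentages to proportions (divide by 100).
Σpᵢ² = 0.02² + 0.44² + 0.12² + 0.13² + 0.29² = 0.0004 + 0.1936 + 0.0144 + 0.0169 + 0.0841 = 0.3094
B = 1 / 0.3094 = 3.23206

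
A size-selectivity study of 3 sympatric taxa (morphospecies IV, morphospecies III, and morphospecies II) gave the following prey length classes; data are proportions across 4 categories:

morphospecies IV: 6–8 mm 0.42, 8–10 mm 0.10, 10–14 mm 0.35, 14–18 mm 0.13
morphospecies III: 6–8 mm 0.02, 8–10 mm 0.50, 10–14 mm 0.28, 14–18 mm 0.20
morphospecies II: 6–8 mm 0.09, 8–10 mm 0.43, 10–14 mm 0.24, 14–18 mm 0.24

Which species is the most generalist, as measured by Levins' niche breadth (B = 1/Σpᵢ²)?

morphospecies II

Σp_IVᵢ² = 0.42² + 0.10² + 0.35² + 0.13² = 0.1764 + 0.0100 + 0.1225 + 0.0169 = 0.3258
B_IV = 1 / 0.3258 = 3.0694
Σp_IIIᵢ² = 0.02² + 0.50² + 0.28² + 0.20² = 0.0004 + 0.2500 + 0.0784 + 0.0400 = 0.3688
B_III = 1 / 0.3688 = 2.7115
Σp_IIᵢ² = 0.09² + 0.43² + 0.24² + 0.24² = 0.0081 + 0.1849 + 0.0576 + 0.0576 = 0.3082
B_II = 1 / 0.3082 = 3.2446
Highest B → broadest niche (most generalist): morphospecies II (B = 3.24).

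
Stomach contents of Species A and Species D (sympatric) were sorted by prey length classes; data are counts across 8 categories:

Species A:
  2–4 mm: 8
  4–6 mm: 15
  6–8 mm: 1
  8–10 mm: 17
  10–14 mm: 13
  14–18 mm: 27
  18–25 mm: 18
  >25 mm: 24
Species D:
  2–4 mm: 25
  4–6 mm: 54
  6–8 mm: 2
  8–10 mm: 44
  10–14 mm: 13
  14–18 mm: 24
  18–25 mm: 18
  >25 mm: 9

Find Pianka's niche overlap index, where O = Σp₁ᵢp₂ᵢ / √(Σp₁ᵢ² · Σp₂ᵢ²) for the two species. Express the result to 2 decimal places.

0.79

Proportions for Species A (n=123): 8/123=0.0650, 15/123=0.1220, 1/123=0.0081, 17/123=0.1382, 13/123=0.1057, 27/123=0.2195, 18/123=0.1463, 24/123=0.1951
Proportions for Species D (n=189): 25/189=0.1323, 54/189=0.2857, 2/189=0.0106, 44/189=0.2328, 13/189=0.0688, 24/189=0.1270, 18/189=0.0952, 9/189=0.0476
Σ p₁ᵢp₂ᵢ = 0.008600 + 0.034855 + 0.000086 + 0.032173 + 0.007272 + 0.027877 + 0.013928 + 0.009287 = 0.134078
Σp_1ᵢ² = 0.0650² + 0.1220² + 0.0081² + 0.1382² + 0.1057² + 0.2195² + 0.1463² + 0.1951² = 0.004225 + 0.014884 + 0.000066 + 0.019099 + 0.011172 + 0.048180 + 0.021404 + 0.038064 = 0.157094
Σp_2ᵢ² = 0.1323² + 0.2857² + 0.0106² + 0.2328² + 0.0688² + 0.1270² + 0.0952² + 0.0476² = 0.017503 + 0.081624 + 0.000112 + 0.054196 + 0.004733 + 0.016129 + 0.009063 + 0.002266 = 0.185626
O = 0.134078 / √(0.157094 × 0.185626) = 0.134078 / 0.1707651 = 0.7852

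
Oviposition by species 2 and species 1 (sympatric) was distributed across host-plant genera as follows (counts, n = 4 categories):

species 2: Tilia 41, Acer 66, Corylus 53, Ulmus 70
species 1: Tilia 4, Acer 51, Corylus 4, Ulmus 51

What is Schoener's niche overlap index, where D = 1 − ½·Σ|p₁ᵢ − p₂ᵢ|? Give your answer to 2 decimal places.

0.66

Proportions for species 2 (n=230): 41/230=0.1783, 66/230=0.2870, 53/230=0.2304, 70/230=0.3043
Proportions for species 1 (n=110): 4/110=0.0364, 51/110=0.4636, 4/110=0.0364, 51/110=0.4636
Σ|p₁ᵢ − p₂ᵢ| = 0.1419 + 0.1766 + 0.1940 + 0.1593 = 0.6718
D = 1 − ½ × 0.6718 = 1 − 0.33590 = 0.66410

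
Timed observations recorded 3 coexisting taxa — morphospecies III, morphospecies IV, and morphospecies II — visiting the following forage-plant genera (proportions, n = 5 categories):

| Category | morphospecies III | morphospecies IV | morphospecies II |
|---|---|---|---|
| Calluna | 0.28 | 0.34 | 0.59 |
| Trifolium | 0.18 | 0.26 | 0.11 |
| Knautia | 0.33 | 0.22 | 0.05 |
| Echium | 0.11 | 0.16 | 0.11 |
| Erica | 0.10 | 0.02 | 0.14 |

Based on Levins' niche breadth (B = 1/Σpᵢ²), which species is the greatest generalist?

morphospecies III

Σp_IIIᵢ² = 0.28² + 0.18² + 0.33² + 0.11² + 0.10² = 0.0784 + 0.0324 + 0.1089 + 0.0121 + 0.0100 = 0.2418
B_III = 1 / 0.2418 = 4.1356
Σp_IVᵢ² = 0.34² + 0.26² + 0.22² + 0.16² + 0.02² = 0.1156 + 0.0676 + 0.0484 + 0.0256 + 0.0004 = 0.2576
B_IV = 1 / 0.2576 = 3.8820
Σp_IIᵢ² = 0.59² + 0.11² + 0.05² + 0.11² + 0.14² = 0.3481 + 0.0121 + 0.0025 + 0.0121 + 0.0196 = 0.3944
B_II = 1 / 0.3944 = 2.5355
Highest B → broadest niche (most generalist): morphospecies III (B = 4.14).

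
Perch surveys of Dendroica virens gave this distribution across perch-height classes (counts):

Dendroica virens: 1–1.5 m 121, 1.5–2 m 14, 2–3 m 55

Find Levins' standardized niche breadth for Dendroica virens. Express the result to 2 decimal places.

Proportions for Dendroica virens (n=190): 121/190=0.6368, 14/190=0.0737, 55/190=0.2895
Σpᵢ² = 0.6368² + 0.0737² + 0.2895² = 0.405514 + 0.005432 + 0.083810 = 0.494756
B = 1 / 0.494756 = 2.0212
Bₛ = (B − 1)/(n − 1) = (2.0212 − 1)/(3 − 1) = 1.0212/2 = 0.5106

0.51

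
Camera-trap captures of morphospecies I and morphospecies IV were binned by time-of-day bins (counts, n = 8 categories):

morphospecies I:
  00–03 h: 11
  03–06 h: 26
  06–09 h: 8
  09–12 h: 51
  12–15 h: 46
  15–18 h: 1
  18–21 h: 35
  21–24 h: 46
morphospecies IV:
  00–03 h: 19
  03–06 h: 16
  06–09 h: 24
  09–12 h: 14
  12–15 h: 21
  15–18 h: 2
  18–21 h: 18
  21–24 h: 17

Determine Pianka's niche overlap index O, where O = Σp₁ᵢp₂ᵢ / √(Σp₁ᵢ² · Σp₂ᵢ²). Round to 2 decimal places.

0.84

Proportions for morphospecies I (n=224): 11/224=0.0491, 26/224=0.1161, 8/224=0.0357, 51/224=0.2277, 46/224=0.2054, 1/224=0.0045, 35/224=0.1563, 46/224=0.2054
Proportions for morphospecies IV (n=131): 19/131=0.1450, 16/131=0.1221, 24/131=0.1832, 14/131=0.1069, 21/131=0.1603, 2/131=0.0153, 18/131=0.1374, 17/131=0.1298
Σ p₁ᵢp₂ᵢ = 0.007120 + 0.014176 + 0.006540 + 0.024341 + 0.032926 + 0.000069 + 0.021476 + 0.026661 = 0.133309
Σp_1ᵢ² = 0.0491² + 0.1161² + 0.0357² + 0.2277² + 0.2054² + 0.0045² + 0.1563² + 0.2054² = 0.002411 + 0.013479 + 0.001274 + 0.051847 + 0.042189 + 0.000020 + 0.024430 + 0.042189 = 0.177839
Σp_2ᵢ² = 0.1450² + 0.1221² + 0.1832² + 0.1069² + 0.1603² + 0.0153² + 0.1374² + 0.1298² = 0.021025 + 0.014908 + 0.033562 + 0.011428 + 0.025696 + 0.000234 + 0.018879 + 0.016848 = 0.142580
O = 0.133309 / √(0.177839 × 0.142580) = 0.133309 / 0.1592366 = 0.8372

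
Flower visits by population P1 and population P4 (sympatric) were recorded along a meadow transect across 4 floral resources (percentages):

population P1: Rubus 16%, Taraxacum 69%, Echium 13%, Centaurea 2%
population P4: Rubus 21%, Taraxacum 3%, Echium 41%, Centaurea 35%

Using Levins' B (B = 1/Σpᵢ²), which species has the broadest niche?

population P4

Convert percentages to proportions (divide by 100).
Σp_P1ᵢ² = 0.16² + 0.69² + 0.13² + 0.02² = 0.0256 + 0.4761 + 0.0169 + 0.0004 = 0.5190
B_P1 = 1 / 0.5190 = 1.9268
Σp_P4ᵢ² = 0.21² + 0.03² + 0.41² + 0.35² = 0.0441 + 0.0009 + 0.1681 + 0.1225 = 0.3356
B_P4 = 1 / 0.3356 = 2.9797
Highest B → broadest niche (most generalist): population P4 (B = 2.98).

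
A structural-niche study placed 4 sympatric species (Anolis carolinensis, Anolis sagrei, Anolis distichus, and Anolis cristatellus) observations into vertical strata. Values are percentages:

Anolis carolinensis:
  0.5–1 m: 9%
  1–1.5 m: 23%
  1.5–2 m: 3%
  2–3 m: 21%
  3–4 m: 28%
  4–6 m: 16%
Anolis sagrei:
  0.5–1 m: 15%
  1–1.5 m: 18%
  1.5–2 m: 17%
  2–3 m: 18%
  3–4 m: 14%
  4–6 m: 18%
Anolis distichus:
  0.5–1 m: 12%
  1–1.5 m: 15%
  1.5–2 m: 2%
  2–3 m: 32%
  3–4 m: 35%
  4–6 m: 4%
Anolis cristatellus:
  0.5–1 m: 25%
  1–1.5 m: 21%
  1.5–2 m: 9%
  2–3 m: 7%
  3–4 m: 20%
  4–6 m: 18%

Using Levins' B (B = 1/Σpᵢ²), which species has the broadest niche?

Anolis sagrei

Convert percentages to proportions (divide by 100).
Σp_caroᵢ² = 0.09² + 0.23² + 0.03² + 0.21² + 0.28² + 0.16² = 0.0081 + 0.0529 + 0.0009 + 0.0441 + 0.0784 + 0.0256 = 0.2100
B_caro = 1 / 0.2100 = 4.7619
Σp_sagrᵢ² = 0.15² + 0.18² + 0.17² + 0.18² + 0.14² + 0.18² = 0.0225 + 0.0324 + 0.0289 + 0.0324 + 0.0196 + 0.0324 = 0.1682
B_sagr = 1 / 0.1682 = 5.9453
Σp_distᵢ² = 0.12² + 0.15² + 0.02² + 0.32² + 0.35² + 0.04² = 0.0144 + 0.0225 + 0.0004 + 0.1024 + 0.1225 + 0.0016 = 0.2638
B_dist = 1 / 0.2638 = 3.7908
Σp_crisᵢ² = 0.25² + 0.21² + 0.09² + 0.07² + 0.20² + 0.18² = 0.0625 + 0.0441 + 0.0081 + 0.0049 + 0.0400 + 0.0324 = 0.1920
B_cris = 1 / 0.1920 = 5.2083
Highest B → broadest niche (most generalist): Anolis sagrei (B = 5.95).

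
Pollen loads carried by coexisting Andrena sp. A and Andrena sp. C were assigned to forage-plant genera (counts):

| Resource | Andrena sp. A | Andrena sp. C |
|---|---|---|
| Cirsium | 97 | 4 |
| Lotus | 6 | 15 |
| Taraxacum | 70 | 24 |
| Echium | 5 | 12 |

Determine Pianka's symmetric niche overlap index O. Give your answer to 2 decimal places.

Proportions for Andrena sp. A (n=178): 97/178=0.5449, 6/178=0.0337, 70/178=0.3933, 5/178=0.0281
Proportions for Andrena sp. C (n=55): 4/55=0.0727, 15/55=0.2727, 24/55=0.4364, 12/55=0.2182
Σ p₁ᵢp₂ᵢ = 0.039614 + 0.009190 + 0.171636 + 0.006131 = 0.226571
Σp_1ᵢ² = 0.5449² + 0.0337² + 0.3933² + 0.0281² = 0.296916 + 0.001136 + 0.154685 + 0.000790 = 0.453527
Σp_2ᵢ² = 0.0727² + 0.2727² + 0.4364² + 0.2182² = 0.005285 + 0.074365 + 0.190445 + 0.047611 = 0.317706
O = 0.226571 / √(0.453527 × 0.317706) = 0.226571 / 0.3795896 = 0.5969

0.60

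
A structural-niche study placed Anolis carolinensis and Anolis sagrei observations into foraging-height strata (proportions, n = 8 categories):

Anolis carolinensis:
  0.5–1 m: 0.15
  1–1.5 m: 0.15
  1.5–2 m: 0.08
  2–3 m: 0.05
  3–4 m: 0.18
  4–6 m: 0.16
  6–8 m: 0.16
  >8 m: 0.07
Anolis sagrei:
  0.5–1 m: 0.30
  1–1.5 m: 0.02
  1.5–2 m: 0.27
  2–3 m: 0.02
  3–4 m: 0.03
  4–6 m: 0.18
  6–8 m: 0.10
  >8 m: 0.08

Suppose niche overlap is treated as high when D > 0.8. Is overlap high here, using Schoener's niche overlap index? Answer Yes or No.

Σ|p₁ᵢ − p₂ᵢ| = 0.15 + 0.13 + 0.19 + 0.03 + 0.15 + 0.02 + 0.06 + 0.01 = 0.74
D = 1 − ½ × 0.74 = 1 − 0.370 = 0.6300
D = 0.6300 < 0.8 → No.

No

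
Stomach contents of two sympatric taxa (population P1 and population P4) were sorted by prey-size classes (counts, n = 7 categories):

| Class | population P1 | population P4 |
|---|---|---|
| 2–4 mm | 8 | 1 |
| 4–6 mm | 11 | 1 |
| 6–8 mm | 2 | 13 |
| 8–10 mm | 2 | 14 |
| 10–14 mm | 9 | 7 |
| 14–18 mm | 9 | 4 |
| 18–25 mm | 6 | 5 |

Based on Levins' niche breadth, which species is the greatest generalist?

population P1

Proportions for population P1 (n=47): 8/47=0.1702, 11/47=0.2340, 2/47=0.0426, 2/47=0.0426, 9/47=0.1915, 9/47=0.1915, 6/47=0.1277
Proportions for population P4 (n=45): 1/45=0.0222, 1/45=0.0222, 13/45=0.2889, 14/45=0.3111, 7/45=0.1556, 4/45=0.0889, 5/45=0.1111
Σp_P1ᵢ² = 0.1702² + 0.2340² + 0.0426² + 0.0426² + 0.1915² + 0.1915² + 0.1277² = 0.028968 + 0.054756 + 0.001815 + 0.001815 + 0.036672 + 0.036672 + 0.016307 = 0.177005
B_P1 = 1 / 0.177005 = 5.6496
Σp_P4ᵢ² = 0.0222² + 0.0222² + 0.2889² + 0.3111² + 0.1556² + 0.0889² + 0.1111² = 0.000493 + 0.000493 + 0.083463 + 0.096783 + 0.024211 + 0.007903 + 0.012343 = 0.225689
B_P4 = 1 / 0.225689 = 4.4309
Highest B → broadest niche (most generalist): population P1 (B = 5.65).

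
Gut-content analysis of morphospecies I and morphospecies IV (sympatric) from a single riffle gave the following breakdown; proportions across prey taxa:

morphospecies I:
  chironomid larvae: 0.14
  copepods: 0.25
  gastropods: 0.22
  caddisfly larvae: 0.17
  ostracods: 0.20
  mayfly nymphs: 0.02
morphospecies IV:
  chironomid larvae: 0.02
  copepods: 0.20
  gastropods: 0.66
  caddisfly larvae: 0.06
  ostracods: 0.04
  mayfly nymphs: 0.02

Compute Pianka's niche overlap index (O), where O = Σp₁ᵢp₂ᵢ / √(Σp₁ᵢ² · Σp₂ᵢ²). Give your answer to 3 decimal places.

Σ p₁ᵢp₂ᵢ = 0.0028 + 0.0500 + 0.1452 + 0.0102 + 0.0080 + 0.0004 = 0.2166
Σp_1ᵢ² = 0.14² + 0.25² + 0.22² + 0.17² + 0.20² + 0.02² = 0.0196 + 0.0625 + 0.0484 + 0.0289 + 0.0400 + 0.0004 = 0.1998
Σp_2ᵢ² = 0.02² + 0.20² + 0.66² + 0.06² + 0.04² + 0.02² = 0.0004 + 0.0400 + 0.4356 + 0.0036 + 0.0016 + 0.0004 = 0.4816
O = 0.2166 / √(0.1998 × 0.4816) = 0.2166 / 0.310199 = 0.69826

0.698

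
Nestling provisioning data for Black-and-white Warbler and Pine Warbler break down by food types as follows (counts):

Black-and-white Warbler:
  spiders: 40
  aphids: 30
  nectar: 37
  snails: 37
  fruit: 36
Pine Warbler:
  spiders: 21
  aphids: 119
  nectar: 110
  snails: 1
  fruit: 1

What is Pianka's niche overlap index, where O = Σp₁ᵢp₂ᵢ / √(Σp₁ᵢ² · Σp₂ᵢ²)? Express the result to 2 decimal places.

0.65

Proportions for Black-and-white Warbler (n=180): 40/180=0.2222, 30/180=0.1667, 37/180=0.2056, 37/180=0.2056, 36/180=0.2000
Proportions for Pine Warbler (n=252): 21/252=0.0833, 119/252=0.4722, 110/252=0.4365, 1/252=0.0040, 1/252=0.0040
Σ p₁ᵢp₂ᵢ = 0.018509 + 0.078716 + 0.089744 + 0.000822 + 0.000800 = 0.188591
Σp_1ᵢ² = 0.2222² + 0.1667² + 0.2056² + 0.2056² + 0.2000² = 0.049373 + 0.027789 + 0.042271 + 0.042271 + 0.040000 = 0.201704
Σp_2ᵢ² = 0.0833² + 0.4722² + 0.4365² + 0.0040² + 0.0040² = 0.006939 + 0.222973 + 0.190532 + 0.000016 + 0.000016 = 0.420476
O = 0.188591 / √(0.201704 × 0.420476) = 0.188591 / 0.2912245 = 0.6476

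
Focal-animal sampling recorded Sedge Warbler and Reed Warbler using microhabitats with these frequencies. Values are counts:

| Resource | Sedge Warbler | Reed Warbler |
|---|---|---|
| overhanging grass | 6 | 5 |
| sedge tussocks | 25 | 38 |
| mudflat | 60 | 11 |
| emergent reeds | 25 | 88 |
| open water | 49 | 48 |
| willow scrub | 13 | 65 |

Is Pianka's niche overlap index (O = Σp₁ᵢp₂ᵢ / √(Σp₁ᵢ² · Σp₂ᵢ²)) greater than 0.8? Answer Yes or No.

Proportions for Sedge Warbler (n=178): 6/178=0.0337, 25/178=0.1404, 60/178=0.3371, 25/178=0.1404, 49/178=0.2753, 13/178=0.0730
Proportions for Reed Warbler (n=255): 5/255=0.0196, 38/255=0.1490, 11/255=0.0431, 88/255=0.3451, 48/255=0.1882, 65/255=0.2549
Σ p₁ᵢp₂ᵢ = 0.000661 + 0.020920 + 0.014529 + 0.048452 + 0.051811 + 0.018608 = 0.154981
Σp_1ᵢ² = 0.0337² + 0.1404² + 0.3371² + 0.1404² + 0.2753² + 0.0730² = 0.001136 + 0.019712 + 0.113636 + 0.019712 + 0.075790 + 0.005329 = 0.235315
Σp_2ᵢ² = 0.0196² + 0.1490² + 0.0431² + 0.3451² + 0.1882² + 0.2549² = 0.000384 + 0.022201 + 0.001858 + 0.119094 + 0.035419 + 0.064974 = 0.243930
O = 0.154981 / √(0.235315 × 0.243930) = 0.154981 / 0.2395838 = 0.6469
O = 0.6469 < 0.8 → No.

No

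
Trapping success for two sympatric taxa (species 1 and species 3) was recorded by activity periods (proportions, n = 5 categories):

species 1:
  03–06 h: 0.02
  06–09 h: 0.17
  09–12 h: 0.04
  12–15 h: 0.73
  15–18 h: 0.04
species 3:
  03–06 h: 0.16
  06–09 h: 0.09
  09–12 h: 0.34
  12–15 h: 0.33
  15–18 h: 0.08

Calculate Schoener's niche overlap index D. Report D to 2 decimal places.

Σ|p₁ᵢ − p₂ᵢ| = 0.14 + 0.08 + 0.30 + 0.40 + 0.04 = 0.96
D = 1 − ½ × 0.96 = 1 − 0.480 = 0.5200

0.52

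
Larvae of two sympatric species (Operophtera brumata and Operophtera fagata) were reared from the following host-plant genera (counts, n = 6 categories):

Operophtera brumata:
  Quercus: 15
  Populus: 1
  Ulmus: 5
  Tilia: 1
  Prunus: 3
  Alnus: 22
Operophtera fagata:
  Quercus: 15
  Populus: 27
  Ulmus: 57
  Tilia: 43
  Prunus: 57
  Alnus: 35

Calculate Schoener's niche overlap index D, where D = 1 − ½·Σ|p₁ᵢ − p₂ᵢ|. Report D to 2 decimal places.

0.43

Proportions for Operophtera brumata (n=47): 15/47=0.3191, 1/47=0.0213, 5/47=0.1064, 1/47=0.0213, 3/47=0.0638, 22/47=0.4681
Proportions for Operophtera fagata (n=234): 15/234=0.0641, 27/234=0.1154, 57/234=0.2436, 43/234=0.1838, 57/234=0.2436, 35/234=0.1496
Σ|p₁ᵢ − p₂ᵢ| = 0.2550 + 0.0941 + 0.1372 + 0.1625 + 0.1798 + 0.3185 = 1.1471
D = 1 − ½ × 1.1471 = 1 − 0.57355 = 0.42645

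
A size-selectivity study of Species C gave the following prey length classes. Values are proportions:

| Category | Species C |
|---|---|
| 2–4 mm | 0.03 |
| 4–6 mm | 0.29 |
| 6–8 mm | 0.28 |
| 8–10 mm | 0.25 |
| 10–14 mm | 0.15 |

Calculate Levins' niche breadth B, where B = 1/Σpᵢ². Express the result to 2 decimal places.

Σpᵢ² = 0.03² + 0.29² + 0.28² + 0.25² + 0.15² = 0.0009 + 0.0841 + 0.0784 + 0.0625 + 0.0225 = 0.2484
B = 1 / 0.2484 = 4.0258

4.03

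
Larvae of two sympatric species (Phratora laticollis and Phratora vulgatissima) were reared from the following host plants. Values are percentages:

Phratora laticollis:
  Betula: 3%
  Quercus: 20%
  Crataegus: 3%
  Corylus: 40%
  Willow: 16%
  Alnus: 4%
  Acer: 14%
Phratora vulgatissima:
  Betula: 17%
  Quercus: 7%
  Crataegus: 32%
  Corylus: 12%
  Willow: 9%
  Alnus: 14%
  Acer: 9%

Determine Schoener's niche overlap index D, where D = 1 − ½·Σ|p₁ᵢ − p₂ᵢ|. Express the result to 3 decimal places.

Convert percentages to proportions (divide by 100).
Σ|p₁ᵢ − p₂ᵢ| = 0.14 + 0.13 + 0.29 + 0.28 + 0.07 + 0.10 + 0.05 = 1.06
D = 1 − ½ × 1.06 = 1 − 0.530 = 0.47000

0.470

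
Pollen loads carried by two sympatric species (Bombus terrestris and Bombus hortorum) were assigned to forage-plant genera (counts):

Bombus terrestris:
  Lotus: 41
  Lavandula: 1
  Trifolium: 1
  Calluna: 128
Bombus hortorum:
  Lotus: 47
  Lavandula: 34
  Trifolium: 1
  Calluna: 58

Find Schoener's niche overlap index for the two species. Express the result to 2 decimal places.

Proportions for Bombus terrestris (n=171): 41/171=0.2398, 1/171=0.0058, 1/171=0.0058, 128/171=0.7485
Proportions for Bombus hortorum (n=140): 47/140=0.3357, 34/140=0.2429, 1/140=0.0071, 58/140=0.4143
Σ|p₁ᵢ − p₂ᵢ| = 0.0959 + 0.2371 + 0.0013 + 0.3342 = 0.6685
D = 1 − ½ × 0.6685 = 1 − 0.33425 = 0.66575

0.67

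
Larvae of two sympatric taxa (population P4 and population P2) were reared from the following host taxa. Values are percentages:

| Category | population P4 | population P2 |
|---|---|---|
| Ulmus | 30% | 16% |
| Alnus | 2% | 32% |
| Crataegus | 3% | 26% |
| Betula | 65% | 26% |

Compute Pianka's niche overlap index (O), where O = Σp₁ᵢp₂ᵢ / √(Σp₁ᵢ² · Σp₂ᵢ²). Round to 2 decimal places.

Convert percentages to proportions (divide by 100).
Σ p₁ᵢp₂ᵢ = 0.0480 + 0.0064 + 0.0078 + 0.1690 = 0.2312
Σp_1ᵢ² = 0.30² + 0.02² + 0.03² + 0.65² = 0.0900 + 0.0004 + 0.0009 + 0.4225 = 0.5138
Σp_2ᵢ² = 0.16² + 0.32² + 0.26² + 0.26² = 0.0256 + 0.1024 + 0.0676 + 0.0676 = 0.2632
O = 0.2312 / √(0.5138 × 0.2632) = 0.2312 / 0.36774 = 0.6287

0.63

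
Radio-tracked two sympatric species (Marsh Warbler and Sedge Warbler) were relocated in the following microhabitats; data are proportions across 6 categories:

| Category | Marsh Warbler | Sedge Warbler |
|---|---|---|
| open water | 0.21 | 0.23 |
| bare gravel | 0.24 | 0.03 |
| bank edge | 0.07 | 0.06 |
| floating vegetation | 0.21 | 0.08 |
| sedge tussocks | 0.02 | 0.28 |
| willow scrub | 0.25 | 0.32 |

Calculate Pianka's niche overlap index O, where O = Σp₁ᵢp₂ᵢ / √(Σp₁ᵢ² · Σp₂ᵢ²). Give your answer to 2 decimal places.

0.71

Σ p₁ᵢp₂ᵢ = 0.0483 + 0.0072 + 0.0042 + 0.0168 + 0.0056 + 0.0800 = 0.1621
Σp_1ᵢ² = 0.21² + 0.24² + 0.07² + 0.21² + 0.02² + 0.25² = 0.0441 + 0.0576 + 0.0049 + 0.0441 + 0.0004 + 0.0625 = 0.2136
Σp_2ᵢ² = 0.23² + 0.03² + 0.06² + 0.08² + 0.28² + 0.32² = 0.0529 + 0.0009 + 0.0036 + 0.0064 + 0.0784 + 0.1024 = 0.2446
O = 0.1621 / √(0.2136 × 0.2446) = 0.1621 / 0.22858 = 0.7092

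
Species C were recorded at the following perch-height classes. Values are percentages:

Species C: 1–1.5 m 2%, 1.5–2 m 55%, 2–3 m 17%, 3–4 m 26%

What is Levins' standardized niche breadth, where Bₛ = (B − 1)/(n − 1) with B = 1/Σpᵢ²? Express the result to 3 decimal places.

0.501

Convert percentages to proportions (divide by 100).
Σpᵢ² = 0.02² + 0.55² + 0.17² + 0.26² = 0.0004 + 0.3025 + 0.0289 + 0.0676 = 0.3994
B = 1 / 0.3994 = 2.50376
Bₛ = (B − 1)/(n − 1) = (2.50376 − 1)/(4 − 1) = 1.50376/3 = 0.50125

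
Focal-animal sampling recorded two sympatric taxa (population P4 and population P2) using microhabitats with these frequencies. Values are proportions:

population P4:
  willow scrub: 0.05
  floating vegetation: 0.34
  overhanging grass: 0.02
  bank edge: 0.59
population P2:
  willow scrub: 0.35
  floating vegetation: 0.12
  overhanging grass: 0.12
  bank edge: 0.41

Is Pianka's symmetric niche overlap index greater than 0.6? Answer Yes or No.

Yes

Σ p₁ᵢp₂ᵢ = 0.0175 + 0.0408 + 0.0024 + 0.2419 = 0.3026
Σp_1ᵢ² = 0.05² + 0.34² + 0.02² + 0.59² = 0.0025 + 0.1156 + 0.0004 + 0.3481 = 0.4666
Σp_2ᵢ² = 0.35² + 0.12² + 0.12² + 0.41² = 0.1225 + 0.0144 + 0.0144 + 0.1681 = 0.3194
O = 0.3026 / √(0.4666 × 0.3194) = 0.3026 / 0.38605 = 0.7838
O = 0.7838 > 0.6 → Yes.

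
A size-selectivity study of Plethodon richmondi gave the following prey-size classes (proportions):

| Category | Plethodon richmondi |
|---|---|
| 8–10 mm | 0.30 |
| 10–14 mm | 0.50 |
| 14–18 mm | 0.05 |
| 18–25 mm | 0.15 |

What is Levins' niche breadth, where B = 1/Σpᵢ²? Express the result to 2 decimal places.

Σpᵢ² = 0.30² + 0.50² + 0.05² + 0.15² = 0.0900 + 0.2500 + 0.0025 + 0.0225 = 0.3650
B = 1 / 0.3650 = 2.7397

2.74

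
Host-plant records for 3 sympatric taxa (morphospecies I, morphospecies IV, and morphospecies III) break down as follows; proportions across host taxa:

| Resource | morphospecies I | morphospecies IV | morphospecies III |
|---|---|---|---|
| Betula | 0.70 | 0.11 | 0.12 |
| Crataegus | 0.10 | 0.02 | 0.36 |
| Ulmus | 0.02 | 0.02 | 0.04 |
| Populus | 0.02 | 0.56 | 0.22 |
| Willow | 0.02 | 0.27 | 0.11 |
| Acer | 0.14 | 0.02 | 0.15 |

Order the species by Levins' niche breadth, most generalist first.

morphospecies III > morphospecies IV > morphospecies I

Σp_Iᵢ² = 0.70² + 0.10² + 0.02² + 0.02² + 0.02² + 0.14² = 0.4900 + 0.0100 + 0.0004 + 0.0004 + 0.0004 + 0.0196 = 0.5208
B_I = 1 / 0.5208 = 1.9201
Σp_IVᵢ² = 0.11² + 0.02² + 0.02² + 0.56² + 0.27² + 0.02² = 0.0121 + 0.0004 + 0.0004 + 0.3136 + 0.0729 + 0.0004 = 0.3998
B_IV = 1 / 0.3998 = 2.5013
Σp_IIIᵢ² = 0.12² + 0.36² + 0.04² + 0.22² + 0.11² + 0.15² = 0.0144 + 0.1296 + 0.0016 + 0.0484 + 0.0121 + 0.0225 = 0.2286
B_III = 1 / 0.2286 = 4.3745
Ranking by B (broadest → narrowest): morphospecies III (4.37) > morphospecies IV (2.50) > morphospecies I (1.92)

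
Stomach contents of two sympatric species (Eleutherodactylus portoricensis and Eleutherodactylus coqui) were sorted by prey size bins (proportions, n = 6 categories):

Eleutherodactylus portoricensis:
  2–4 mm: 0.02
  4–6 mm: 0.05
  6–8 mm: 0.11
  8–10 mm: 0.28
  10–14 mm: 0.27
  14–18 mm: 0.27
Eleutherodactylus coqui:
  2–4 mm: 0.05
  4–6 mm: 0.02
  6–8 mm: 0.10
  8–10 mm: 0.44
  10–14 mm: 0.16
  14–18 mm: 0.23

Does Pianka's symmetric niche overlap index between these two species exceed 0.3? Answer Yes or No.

Yes

Σ p₁ᵢp₂ᵢ = 0.0010 + 0.0010 + 0.0110 + 0.1232 + 0.0432 + 0.0621 = 0.2415
Σp_1ᵢ² = 0.02² + 0.05² + 0.11² + 0.28² + 0.27² + 0.27² = 0.0004 + 0.0025 + 0.0121 + 0.0784 + 0.0729 + 0.0729 = 0.2392
Σp_2ᵢ² = 0.05² + 0.02² + 0.10² + 0.44² + 0.16² + 0.23² = 0.0025 + 0.0004 + 0.0100 + 0.1936 + 0.0256 + 0.0529 = 0.2850
O = 0.2415 / √(0.2392 × 0.2850) = 0.2415 / 0.26110 = 0.9249
O = 0.9249 > 0.3 → Yes.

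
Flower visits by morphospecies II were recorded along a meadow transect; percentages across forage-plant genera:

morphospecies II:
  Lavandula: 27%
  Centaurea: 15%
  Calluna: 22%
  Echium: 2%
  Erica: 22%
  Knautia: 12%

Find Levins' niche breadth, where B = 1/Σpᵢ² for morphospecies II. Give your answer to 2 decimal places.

Convert percentages to proportions (divide by 100).
Σpᵢ² = 0.27² + 0.15² + 0.22² + 0.02² + 0.22² + 0.12² = 0.0729 + 0.0225 + 0.0484 + 0.0004 + 0.0484 + 0.0144 = 0.2070
B = 1 / 0.2070 = 4.8309

4.83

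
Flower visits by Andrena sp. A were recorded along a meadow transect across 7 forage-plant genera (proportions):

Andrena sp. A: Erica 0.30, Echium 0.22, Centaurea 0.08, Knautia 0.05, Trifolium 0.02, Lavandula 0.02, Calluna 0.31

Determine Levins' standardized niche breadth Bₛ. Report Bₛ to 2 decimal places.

0.52

Σpᵢ² = 0.30² + 0.22² + 0.08² + 0.05² + 0.02² + 0.02² + 0.31² = 0.0900 + 0.0484 + 0.0064 + 0.0025 + 0.0004 + 0.0004 + 0.0961 = 0.2442
B = 1 / 0.2442 = 4.0950
Bₛ = (B − 1)/(n − 1) = (4.0950 − 1)/(7 − 1) = 3.0950/6 = 0.5158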